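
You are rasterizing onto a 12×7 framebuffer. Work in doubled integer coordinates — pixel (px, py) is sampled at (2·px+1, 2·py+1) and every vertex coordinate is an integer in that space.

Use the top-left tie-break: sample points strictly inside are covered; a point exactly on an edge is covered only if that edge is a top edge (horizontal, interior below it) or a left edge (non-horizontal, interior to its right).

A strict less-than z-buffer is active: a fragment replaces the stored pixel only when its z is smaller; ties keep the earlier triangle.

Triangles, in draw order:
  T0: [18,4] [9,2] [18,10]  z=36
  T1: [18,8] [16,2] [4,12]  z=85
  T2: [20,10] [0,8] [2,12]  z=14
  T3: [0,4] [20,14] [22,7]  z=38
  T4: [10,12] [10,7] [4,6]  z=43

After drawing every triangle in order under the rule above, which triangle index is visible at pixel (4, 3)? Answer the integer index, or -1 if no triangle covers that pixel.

T0:
  2·area = 54  (B↔C swapped to make it positive)
  edge (18, 4)→(18, 10): d=(0,6) right/bottom  bias=-1
  edge (18, 10)→(9, 2): d=(-9,-8) top-left  bias=+0
  edge (9, 2)→(18, 4): d=(9,2) right/bottom  bias=-1
    (5,1)@(11, 3): e=[42,7,5] → #
    (6,1)@(13, 3): e=[30,23,1] → #
    (7,1)@(15, 3): e=[18,39,-3] → ·
    (5,2)@(11, 5): e=[42,-11,23] → ·
    (6,2)@(13, 5): e=[30,5,19] → #
    (7,2)@(15, 5): e=[18,21,15] → #
    (8,2)@(17, 5): e=[6,37,11] → #
    (9,2)@(19, 5): e=[-6,53,7] → ·
    (6,3)@(13, 7): e=[30,-13,37] → ·
    (7,3)@(15, 7): e=[18,3,33] → #
    (9,3)@(19, 7): e=[-6,35,25] → ·
    (7,4)@(15, 9): e=[18,-15,51] → ·
  covered (8 px):
    · · · · · · · · · · · ·
    · · · · · # # · · · · ·
    · · · · · · # # # · · ·
    · · · · · · · # # · · ·
    · · · · · · · · # · · ·
    · · · · · · · · · · · ·
    · · · · · · · · · · · ·
T1:
  2·area = 92  (B↔C swapped to make it positive)
  edge (18, 8)→(4, 12): d=(-14,4) right/bottom  bias=-1
  edge (4, 12)→(16, 2): d=(12,-10) top-left  bias=+0
  edge (16, 2)→(18, 8): d=(2,6) right/bottom  bias=-1
    (7,1)@(15, 3): e=[82,2,8] → #
    (8,1)@(17, 3): e=[74,22,-4] → ·
    (6,2)@(13, 5): e=[62,6,24] → #
    (8,2)@(17, 5): e=[46,46,0] → ·  [on edge]
    (5,3)@(11, 7): e=[42,10,40] → #
    (8,3)@(17, 7): e=[18,70,4] → #
    (9,3)@(19, 7): e=[10,90,-8] → ·
    (4,4)@(9, 9): e=[22,14,56] → #
    (7,4)@(15, 9): e=[-2,74,20] → ·
    (8,4)@(17, 9): e=[-10,94,8] → ·
    (3,5)@(7, 11): e=[2,18,72] → #
    (4,5)@(9, 11): e=[-6,38,60] → ·
    (9,5)@(19, 11): e=[-46,138,0] → ·  [on edge]
  covered (11 px):
    · · · · · · · · · · · ·
    · · · · · · · # · · · ·
    · · · · · · # # · · · ·
    · · · · · # # # # · · ·
    · · · · # # # · · · · ·
    · · · # · · · · · · · ·
    · · · · · · · · · · · ·
T2:
  2·area = 76  (B↔C swapped to make it positive)
  edge (20, 10)→(2, 12): d=(-18,2) right/bottom  bias=-1
  edge (2, 12)→(0, 8): d=(-2,-4) top-left  bias=+0
  edge (0, 8)→(20, 10): d=(20,2) right/bottom  bias=-1
    (0,4)@(1, 9): e=[56,2,18] → #
    (1,4)@(3, 9): e=[52,10,14] → #
    (2,4)@(5, 9): e=[48,18,10] → #
    (3,4)@(7, 9): e=[44,26,6] → #
    (4,4)@(9, 9): e=[40,34,2] → #
    (5,4)@(11, 9): e=[36,42,-2] → ·
    (0,5)@(1, 11): e=[20,-2,58] → ·
    (1,5)@(3, 11): e=[16,6,54] → #
    (5,5)@(11, 11): e=[0,38,38] → ·  [on edge]
    (1,6)@(3, 13): e=[-20,2,94] → ·
    (2,6)@(5, 13): e=[-24,10,90] → ·
    (3,6)@(7, 13): e=[-28,18,86] → ·
  covered (9 px):
    · · · · · · · · · · · ·
    · · · · · · · · · · · ·
    · · · · · · · · · · · ·
    · · · · · · · · · · · ·
    # # # # # · · · · · · ·
    · # # # # · · · · · · ·
    · · · · · · · · · · · ·
T3:
  2·area = 160  (B↔C swapped to make it positive)
  edge (0, 4)→(22, 7): d=(22,3) right/bottom  bias=-1
  edge (22, 7)→(20, 14): d=(-2,7) right/bottom  bias=-1
  edge (20, 14)→(0, 4): d=(-20,-10) top-left  bias=+0
    (1,2)@(3, 5): e=[13,137,10] → #
    (2,2)@(5, 5): e=[7,123,30] → #
    (3,2)@(7, 5): e=[1,109,50] → #
    (4,2)@(9, 5): e=[-5,95,70] → ·
    (1,3)@(3, 7): e=[57,133,-30] → ·
    (2,3)@(5, 7): e=[51,119,-10] → ·
    (3,3)@(7, 7): e=[45,105,10] → #
    (4,3)@(9, 7): e=[39,91,30] → #
    (5,3)@(11, 7): e=[33,77,50] → #
    (6,3)@(13, 7): e=[27,63,70] → #
    (7,3)@(15, 7): e=[21,49,90] → #
    (8,3)@(17, 7): e=[15,35,110] → #
  covered (21 px):
    · · · · · · · · · · · ·
    · · · · · · · · · · · ·
    · # # # · · · · · · · ·
    · · · # # # # # # # # ·
    · · · · · # # # # # # ·
    · · · · · · · # # # · ·
    · · · · · · · · · # · ·
T4:
  2·area = 30  (B↔C swapped to make it positive)
  edge (10, 12)→(4, 6): d=(-6,-6) top-left  bias=+0
  edge (4, 6)→(10, 7): d=(6,1) right/bottom  bias=-1
  edge (10, 7)→(10, 12): d=(0,5) right/bottom  bias=-1
    (0,1)@(1, 3): e=[0,-15,45] → ·  [on edge]
    (1,2)@(3, 5): e=[0,-5,35] → ·  [on edge]
    (2,3)@(5, 7): e=[0,5,25] → #  [on edge]
    (3,3)@(7, 7): e=[12,3,15] → #
    (4,3)@(9, 7): e=[24,1,5] → #
    (5,3)@(11, 7): e=[36,-1,-5] → ·
    (2,4)@(5, 9): e=[-12,17,25] → ·
    (3,4)@(7, 9): e=[0,15,15] → #  [on edge]
    (5,4)@(11, 9): e=[24,11,-5] → ·
    (3,5)@(7, 11): e=[-12,27,15] → ·
    (4,5)@(9, 11): e=[0,25,5] → #  [on edge]
    (5,5)@(11, 11): e=[12,23,-5] → ·
    (5,6)@(11, 13): e=[0,35,-5] → ·  [on edge]
  covered (6 px):
    · · · · · · · · · · · ·
    · · · · · · · · · · · ·
    · · · · · · · · · · · ·
    · · # # # · · · · · · ·
    · · · # # · · · · · · ·
    · · · · # · · · · · · ·
    · · · · · · · · · · · ·

Z-buffer (winner per pixel, '.' = empty):
  . . . . . . . . . . . .
  . . . . . 0 0 1 . . . .
  . 3 3 3 . . 0 0 0 . . .
  . . 4 3 3 3 3 0 0 3 3 .
  2 2 2 2 2 3 3 3 0 3 3 .
  . 2 2 2 2 . . 3 3 3 . .
  . . . . . . . . . 3 . .

Final: 3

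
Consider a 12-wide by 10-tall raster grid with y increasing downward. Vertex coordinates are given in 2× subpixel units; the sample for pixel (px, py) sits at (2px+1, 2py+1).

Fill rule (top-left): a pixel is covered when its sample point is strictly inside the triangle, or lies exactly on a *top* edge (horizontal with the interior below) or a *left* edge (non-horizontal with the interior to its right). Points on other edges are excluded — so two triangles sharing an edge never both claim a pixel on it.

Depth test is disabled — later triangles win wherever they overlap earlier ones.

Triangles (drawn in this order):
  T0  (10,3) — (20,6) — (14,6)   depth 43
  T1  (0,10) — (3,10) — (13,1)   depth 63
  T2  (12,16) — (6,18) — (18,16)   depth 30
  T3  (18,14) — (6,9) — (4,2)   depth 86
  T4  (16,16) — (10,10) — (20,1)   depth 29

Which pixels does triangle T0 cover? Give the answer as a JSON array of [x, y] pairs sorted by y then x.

T0:
  2·area = 18
  edge (10, 3)→(20, 6): d=(10,3) right/bottom  bias=-1
  edge (20, 6)→(14, 6): d=(-6,0) right/bottom  bias=-1
  edge (14, 6)→(10, 3): d=(-4,-3) top-left  bias=+0
    (6,2)@(13, 5): e=[11,6,1] → #
    (7,2)@(15, 5): e=[5,6,7] → #
    (8,2)@(17, 5): e=[-1,6,13] → ·
    (6,3)@(13, 7): e=[31,-6,-7] → ·
    (7,3)@(15, 7): e=[25,-6,-1] → ·
  covered (2 px):
    · · · · · · · · · · · ·
    · · · · · · · · · · · ·
    · · · · · · # # · · · ·
    · · · · · · · · · · · ·
    · · · · · · · · · · · ·
    · · · · · · · · · · · ·
    · · · · · · · · · · · ·
    · · · · · · · · · · · ·
    · · · · · · · · · · · ·
    · · · · · · · · · · · ·
T1:
  2·area = 27  (B↔C swapped to make it positive)
  edge (0, 10)→(13, 1): d=(13,-9) top-left  bias=+0
  edge (13, 1)→(3, 10): d=(-10,9) right/bottom  bias=-1
  edge (3, 10)→(0, 10): d=(-3,0) right/bottom  bias=-1
    (6,0)@(13, 1): e=[0,0,27] → ·  [on edge]
    (2,3)@(5, 7): e=[6,12,9] → #
    (3,3)@(7, 7): e=[24,-6,9] → ·
    (1,4)@(3, 9): e=[14,10,3] → #
    (2,4)@(5, 9): e=[32,-8,3] → ·
    (1,5)@(3, 11): e=[40,-10,-3] → ·
  covered (2 px):
    · · · · · · · · · · · ·
    · · · · · · · · · · · ·
    · · · · · · · · · · · ·
    · · # · · · · · · · · ·
    · # · · · · · · · · · ·
    · · · · · · · · · · · ·
    · · · · · · · · · · · ·
    · · · · · · · · · · · ·
    · · · · · · · · · · · ·
    · · · · · · · · · · · ·
T2:
  2·area = 12  (B↔C swapped to make it positive)
  edge (12, 16)→(18, 16): d=(6,0) top-left  bias=+0
  edge (18, 16)→(6, 18): d=(-12,2) right/bottom  bias=-1
  edge (6, 18)→(12, 16): d=(6,-2) top-left  bias=+0
    (10,6)@(21, 13): e=[-18,30,0] → ·  [on edge]
    (7,7)@(15, 15): e=[-6,18,0] → ·  [on edge]
    (4,8)@(9, 17): e=[6,6,0] → #  [on edge]
    (5,8)@(11, 17): e=[6,2,4] → #
    (6,8)@(13, 17): e=[6,-2,8] → ·
    (1,9)@(3, 19): e=[18,-6,0] → ·  [on edge]
    (4,9)@(9, 19): e=[18,-18,12] → ·
    (5,9)@(11, 19): e=[18,-22,16] → ·
  covered (2 px):
    · · · · · · · · · · · ·
    · · · · · · · · · · · ·
    · · · · · · · · · · · ·
    · · · · · · · · · · · ·
    · · · · · · · · · · · ·
    · · · · · · · · · · · ·
    · · · · · · · · · · · ·
    · · · · · · · · · · · ·
    · · · · # # · · · · · ·
    · · · · · · · · · · · ·
T3:
  2·area = 74
  edge (18, 14)→(6, 9): d=(-12,-5) top-left  bias=+0
  edge (6, 9)→(4, 2): d=(-2,-7) top-left  bias=+0
  edge (4, 2)→(18, 14): d=(14,12) right/bottom  bias=-1
    (2,1)@(5, 3): e=[67,5,2] → #
    (3,1)@(7, 3): e=[77,19,-22] → ·
    (2,2)@(5, 5): e=[43,1,30] → #
    (3,2)@(7, 5): e=[53,15,6] → #
    (4,2)@(9, 5): e=[63,29,-18] → ·
    (2,3)@(5, 7): e=[19,-3,58] → ·
    (3,3)@(7, 7): e=[29,11,34] → #
    (4,3)@(9, 7): e=[39,25,10] → #
    (5,3)@(11, 7): e=[49,39,-14] → ·
    (3,4)@(7, 9): e=[5,7,62] → #
    (5,4)@(11, 9): e=[25,35,14] → #
    (6,4)@(13, 9): e=[35,49,-10] → ·
  covered (10 px):
    · · · · · · · · · · · ·
    · · # · · · · · · · · ·
    · · # # · · · · · · · ·
    · · · # # · · · · · · ·
    · · · # # # · · · · · ·
    · · · · · # # · · · · ·
    · · · · · · · · · · · ·
    · · · · · · · · · · · ·
    · · · · · · · · · · · ·
    · · · · · · · · · · · ·
T4:
  2·area = 114
  edge (16, 16)→(10, 10): d=(-6,-6) top-left  bias=+0
  edge (10, 10)→(20, 1): d=(10,-9) top-left  bias=+0
  edge (20, 1)→(16, 16): d=(-4,15) right/bottom  bias=-1
    (0,0)@(1, 1): e=[0,-171,285] → ·  [on edge]
    (1,1)@(3, 3): e=[0,-133,247] → ·  [on edge]
    (9,1)@(19, 3): e=[96,11,7] → #
    (10,1)@(21, 3): e=[108,29,-23] → ·
    (2,2)@(5, 5): e=[0,-95,209] → ·  [on edge]
    (8,2)@(17, 5): e=[72,13,29] → #
    (9,2)@(19, 5): e=[84,31,-1] → ·
    (3,3)@(7, 7): e=[0,-57,171] → ·  [on edge]
    (7,3)@(15, 7): e=[48,15,51] → #
    (9,3)@(19, 7): e=[72,51,-9] → ·
    (4,4)@(9, 9): e=[0,-19,133] → ·  [on edge]
    (6,4)@(13, 9): e=[24,17,73] → #
    (5,5)@(11, 11): e=[0,19,95] → #  [on edge]
    (6,6)@(13, 13): e=[0,57,57] → #  [on edge]
    (7,7)@(15, 15): e=[0,95,19] → #  [on edge]
    (8,8)@(17, 17): e=[0,133,-19] → ·  [on edge]
    (9,9)@(19, 19): e=[0,171,-57] → ·  [on edge]
  covered (14 px):
    · · · · · · · · · · · ·
    · · · · · · · · · # · ·
    · · · · · · · · # · · ·
    · · · · · · · # # · · ·
    · · · · · · # # # · · ·
    · · · · · # # # # · · ·
    · · · · · · # # · · · ·
    · · · · · · · # · · · ·
    · · · · · · · · · · · ·
    · · · · · · · · · · · ·

Final: [[6,2],[7,2]]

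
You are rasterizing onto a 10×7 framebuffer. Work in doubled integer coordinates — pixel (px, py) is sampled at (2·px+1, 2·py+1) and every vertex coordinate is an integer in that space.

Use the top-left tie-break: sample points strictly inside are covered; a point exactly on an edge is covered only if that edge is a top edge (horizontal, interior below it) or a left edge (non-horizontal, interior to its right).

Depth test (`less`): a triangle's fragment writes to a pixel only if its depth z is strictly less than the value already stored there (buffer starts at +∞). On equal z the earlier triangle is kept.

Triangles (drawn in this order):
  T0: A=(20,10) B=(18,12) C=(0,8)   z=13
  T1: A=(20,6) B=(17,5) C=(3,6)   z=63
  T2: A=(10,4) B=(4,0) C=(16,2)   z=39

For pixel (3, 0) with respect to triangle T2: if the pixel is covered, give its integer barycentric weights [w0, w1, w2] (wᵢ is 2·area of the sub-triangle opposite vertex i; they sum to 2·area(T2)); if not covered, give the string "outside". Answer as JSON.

T0:
  2·area = 44
  edge (20, 10)→(18, 12): d=(-2,2) right/bottom  bias=-1
  edge (18, 12)→(0, 8): d=(-18,-4) top-left  bias=+0
  edge (0, 8)→(20, 10): d=(20,2) right/bottom  bias=-1
    (2,4)@(5, 9): e=[32,2,10] → X
    (3,4)@(7, 9): e=[28,10,6] → X
    (4,4)@(9, 9): e=[24,18,2] → X
    (5,4)@(11, 9): e=[20,26,-2] → .
    (2,5)@(5, 11): e=[28,-34,50] → .
    (3,5)@(7, 11): e=[24,-26,46] → .
    (4,5)@(9, 11): e=[20,-18,42] → .
    (7,5)@(15, 11): e=[8,6,30] → X
    (8,5)@(17, 11): e=[4,14,26] → X
    (9,5)@(19, 11): e=[0,22,22] → .  [on edge]
    (7,6)@(15, 13): e=[4,-30,70] → .
    (8,6)@(17, 13): e=[0,-22,66] → .  [on edge]
  covered (5 px):
    . . . . . . . . . .
    . . . . . . . . . .
    . . . . . . . . . .
    . . . . . . . . . .
    . . X X X . . . . .
    . . . . . . . X X .
    . . . . . . . . . .
T1:
  2·area = 17  (B↔C swapped to make it positive)
  edge (20, 6)→(3, 6): d=(-17,0) right/bottom  bias=-1
  edge (3, 6)→(17, 5): d=(14,-1) top-left  bias=+0
  edge (17, 5)→(20, 6): d=(3,1) right/bottom  bias=-1
    (2,0)@(5, 1): e=[85,-68,0] → .  [on edge]
    (5,1)@(11, 3): e=[51,-34,0] → .  [on edge]
    (8,2)@(17, 5): e=[17,0,0] → .  [on edge]
  covered (0 px):
    . . . . . . . . . .
    . . . . . . . . . .
    . . . . . . . . . .
    . . . . . . . . . .
    . . . . . . . . . .
    . . . . . . . . . .
    . . . . . . . . . .
T2:
  2·area = 36
  edge (10, 4)→(4, 0): d=(-6,-4) top-left  bias=+0
  edge (4, 0)→(16, 2): d=(12,2) right/bottom  bias=-1
  edge (16, 2)→(10, 4): d=(-6,2) right/bottom  bias=-1
    (3,0)@(7, 1): e=[6,6,24] → X
    (4,0)@(9, 1): e=[14,2,20] → X
    (5,0)@(11, 1): e=[22,-2,16] → .
    (9,0)@(19, 1): e=[54,-18,0] → .  [on edge]
    (3,1)@(7, 3): e=[-6,30,12] → .
    (4,1)@(9, 3): e=[2,26,8] → X
    (5,1)@(11, 3): e=[10,22,4] → X
    (6,1)@(13, 3): e=[18,18,0] → .  [on edge]
    (3,2)@(7, 5): e=[-18,54,0] → .  [on edge]
    (4,2)@(9, 5): e=[-10,50,-4] → .
    (5,2)@(11, 5): e=[-2,46,-8] → .
    (0,3)@(1, 7): e=[-54,90,0] → .  [on edge]
  covered (4 px):
    . . . X X . . . . .
    . . . . X X . . . .
    . . . . . . . . . .
    . . . . . . . . . .
    . . . . . . . . . .
    . . . . . . . . . .
    . . . . . . . . . .

Answer: [6,24,6]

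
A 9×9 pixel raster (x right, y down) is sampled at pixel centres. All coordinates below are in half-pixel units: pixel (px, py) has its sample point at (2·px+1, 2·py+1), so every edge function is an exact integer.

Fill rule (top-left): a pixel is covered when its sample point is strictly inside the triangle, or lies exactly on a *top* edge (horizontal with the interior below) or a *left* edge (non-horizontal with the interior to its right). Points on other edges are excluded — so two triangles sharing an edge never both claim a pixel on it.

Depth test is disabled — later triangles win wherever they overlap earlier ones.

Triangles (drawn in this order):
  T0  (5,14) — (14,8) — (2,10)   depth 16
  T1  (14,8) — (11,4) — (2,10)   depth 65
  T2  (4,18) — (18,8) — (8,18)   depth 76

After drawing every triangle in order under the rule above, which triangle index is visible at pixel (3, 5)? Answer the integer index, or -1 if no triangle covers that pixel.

T0:
  2·area = 54  (B↔C swapped to make it positive)
  edge (5, 14)→(2, 10): d=(-3,-4) top-left  bias=+0
  edge (2, 10)→(14, 8): d=(12,-2) top-left  bias=+0
  edge (14, 8)→(5, 14): d=(-9,6) right/bottom  bias=-1
    (4,4)@(9, 9): e=[31,2,21] → X
    (5,4)@(11, 9): e=[39,6,9] → X
    (6,4)@(13, 9): e=[47,10,-3] → .
    (1,5)@(3, 11): e=[1,14,39] → X
    (2,5)@(5, 11): e=[9,18,27] → X
    (3,5)@(7, 11): e=[17,22,15] → X
    (5,5)@(11, 11): e=[33,30,-9] → .
    (1,6)@(3, 13): e=[-5,38,21] → .
    (2,6)@(5, 13): e=[3,42,9] → X
    (3,6)@(7, 13): e=[11,46,-3] → .
    (4,6)@(9, 13): e=[19,50,-15] → .
    (2,7)@(5, 15): e=[-3,66,-9] → .
  covered (7 px):
    . . . . . . . . .
    . . . . . . . . .
    . . . . . . . . .
    . . . . . . . . .
    . . . . X X . . .
    . X X X X . . . .
    . . X . . . . . .
    . . . . . . . . .
    . . . . . . . . .
T1:
  2·area = 54  (B↔C swapped to make it positive)
  edge (14, 8)→(2, 10): d=(-12,2) right/bottom  bias=-1
  edge (2, 10)→(11, 4): d=(9,-6) top-left  bias=+0
  edge (11, 4)→(14, 8): d=(3,4) right/bottom  bias=-1
    (5,2)@(11, 5): e=[42,9,3] → X
    (6,2)@(13, 5): e=[38,21,-5] → .
    (3,3)@(7, 7): e=[26,3,25] → X
    (4,3)@(9, 7): e=[22,15,17] → X
    (6,3)@(13, 7): e=[14,39,1] → X
    (7,3)@(15, 7): e=[10,51,-7] → .
    (2,4)@(5, 9): e=[6,9,39] → X
    (4,4)@(9, 9): e=[-2,33,23] → .
    (5,4)@(11, 9): e=[-6,45,15] → .
    (6,4)@(13, 9): e=[-10,57,7] → .
    (2,5)@(5, 11): e=[-18,27,45] → .
    (3,5)@(7, 11): e=[-22,39,37] → .
  covered (7 px):
    . . . . . . . . .
    . . . . . . . . .
    . . . . . X . . .
    . . . X X X X . .
    . . X X . . . . .
    . . . . . . . . .
    . . . . . . . . .
    . . . . . . . . .
    . . . . . . . . .
T2:
  2·area = 40
  edge (4, 18)→(18, 8): d=(14,-10) top-left  bias=+0
  edge (18, 8)→(8, 18): d=(-10,10) right/bottom  bias=-1
  edge (8, 18)→(4, 18): d=(-4,0) right/bottom  bias=-1
    (8,4)@(17, 9): e=[4,0,36] → .  [on edge]
    (7,5)@(15, 11): e=[12,0,28] → .  [on edge]
    (5,6)@(11, 13): e=[0,20,20] → X  [on edge]
    (6,6)@(13, 13): e=[20,0,20] → .  [on edge]
    (4,7)@(9, 15): e=[8,20,12] → X
    (5,7)@(11, 15): e=[28,0,12] → .  [on edge]
    (3,8)@(7, 17): e=[16,20,4] → X
    (4,8)@(9, 17): e=[36,0,4] → .  [on edge]
  covered (3 px):
    . . . . . . . . .
    . . . . . . . . .
    . . . . . . . . .
    . . . . . . . . .
    . . . . . . . . .
    . . . . . . . . .
    . . . . . X . . .
    . . . . X . . . .
    . . . X . . . . .

Z-buffer (winner per pixel, '.' = empty):
  . . . . . . . . .
  . . . . . . . . .
  . . . . . 1 . . .
  . . . 1 1 1 1 . .
  . . 1 1 0 0 . . .
  . 0 0 0 0 . . . .
  . . 0 . . 2 . . .
  . . . . 2 . . . .
  . . . 2 . . . . .

Answer: 0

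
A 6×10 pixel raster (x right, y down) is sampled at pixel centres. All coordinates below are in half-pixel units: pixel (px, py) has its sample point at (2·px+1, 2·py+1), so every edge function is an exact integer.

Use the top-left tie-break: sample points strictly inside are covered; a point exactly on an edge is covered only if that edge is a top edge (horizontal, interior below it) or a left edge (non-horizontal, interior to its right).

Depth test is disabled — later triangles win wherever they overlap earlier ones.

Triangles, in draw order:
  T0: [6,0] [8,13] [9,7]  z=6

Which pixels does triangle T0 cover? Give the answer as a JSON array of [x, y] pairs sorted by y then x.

T0:
  2·area = 25  (B↔C swapped to make it positive)
  edge (6, 0)→(9, 7): d=(3,7) right/bottom  bias=-1
  edge (9, 7)→(8, 13): d=(-1,6) right/bottom  bias=-1
  edge (8, 13)→(6, 0): d=(-2,-13) top-left  bias=+0
    (3,1)@(7, 3): e=[2,16,7] → X
    (4,1)@(9, 3): e=[-12,4,33] → .
    (3,2)@(7, 5): e=[8,14,3] → X
    (4,2)@(9, 5): e=[-6,2,29] → .
    (3,3)@(7, 7): e=[14,12,-1] → .
    (4,3)@(9, 7): e=[0,0,25] → .  [on edge]
    (3,9)@(7, 19): e=[50,0,-25] → .  [on edge]
  covered (2 px):
    . . . . . .
    . . . X . .
    . . . X . .
    . . . . . .
    . . . . . .
    . . . . . .
    . . . . . .
    . . . . . .
    . . . . . .
    . . . . . .

Result: [[3,1],[3,2]]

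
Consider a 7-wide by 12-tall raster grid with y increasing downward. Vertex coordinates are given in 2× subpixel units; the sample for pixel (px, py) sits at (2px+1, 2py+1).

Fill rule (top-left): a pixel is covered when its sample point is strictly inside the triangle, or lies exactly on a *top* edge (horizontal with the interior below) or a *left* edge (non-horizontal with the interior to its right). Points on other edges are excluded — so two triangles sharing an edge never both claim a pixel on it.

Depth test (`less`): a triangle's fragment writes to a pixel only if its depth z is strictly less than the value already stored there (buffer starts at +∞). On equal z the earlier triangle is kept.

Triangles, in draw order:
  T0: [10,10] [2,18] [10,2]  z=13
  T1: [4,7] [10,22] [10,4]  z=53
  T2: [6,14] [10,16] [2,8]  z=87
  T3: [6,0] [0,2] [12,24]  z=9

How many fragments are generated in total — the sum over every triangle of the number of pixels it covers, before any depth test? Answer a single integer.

T0:
  2·area = 64
  edge (10, 10)→(2, 18): d=(-8,8) right/bottom  bias=-1
  edge (2, 18)→(10, 2): d=(8,-16) top-left  bias=+0
  edge (10, 2)→(10, 10): d=(0,8) right/bottom  bias=-1
    (4,2)@(9, 5): e=[48,8,8] → █
    (5,2)@(11, 5): e=[32,40,-8] → ·
    (4,3)@(9, 7): e=[32,24,8] → █
    (5,3)@(11, 7): e=[16,56,-8] → ·
    (6,3)@(13, 7): e=[0,88,-24] → ·  [on edge]
    (3,4)@(7, 9): e=[32,8,24] → █
    (5,4)@(11, 9): e=[0,72,-8] → ·  [on edge]
    (3,5)@(7, 11): e=[16,24,24] → █
    (4,5)@(9, 11): e=[0,56,8] → ·  [on edge]
    (2,6)@(5, 13): e=[16,8,40] → █
    (3,6)@(7, 13): e=[0,40,24] → ·  [on edge]
    (2,7)@(5, 15): e=[0,24,40] → ·  [on edge]
    (1,8)@(3, 17): e=[0,8,56] → ·  [on edge]
    (0,9)@(1, 19): e=[0,-8,72] → ·  [on edge]
  covered (6 px):
    · · · · · · ·
    · · · · · · ·
    · · · · █ · ·
    · · · · █ · ·
    · · · █ █ · ·
    · · · █ · · ·
    · · █ · · · ·
    · · · · · · ·
    · · · · · · ·
    · · · · · · ·
    · · · · · · ·
    · · · · · · ·
T1:
  2·area = 108  (B↔C swapped to make it positive)
  edge (4, 7)→(10, 4): d=(6,-3) top-left  bias=+0
  edge (10, 4)→(10, 22): d=(0,18) right/bottom  bias=-1
  edge (10, 22)→(4, 7): d=(-6,-15) top-left  bias=+0
    (4,2)@(9, 5): e=[3,18,87] → █
    (5,2)@(11, 5): e=[9,-18,117] → ·
    (2,3)@(5, 7): e=[3,90,15] → █
    (3,3)@(7, 7): e=[9,54,45] → █
    (5,3)@(11, 7): e=[21,-18,105] → ·
    (2,4)@(5, 9): e=[15,90,3] → █
    (5,4)@(11, 9): e=[33,-18,93] → ·
    (2,5)@(5, 11): e=[27,90,-9] → ·
    (3,5)@(7, 11): e=[33,54,21] → █
    (5,5)@(11, 11): e=[45,-18,81] → ·
    (3,6)@(7, 13): e=[45,54,9] → █
    (5,6)@(11, 13): e=[57,-18,69] → ·
  covered (14 px):
    · · · · · · ·
    · · · · · · ·
    · · · · █ · ·
    · · █ █ █ · ·
    · · █ █ █ · ·
    · · · █ █ · ·
    · · · █ █ · ·
    · · · · █ · ·
    · · · · █ · ·
    · · · · █ · ·
    · · · · · · ·
    · · · · · · ·
T2:
  2·area = 16  (B↔C swapped to make it positive)
  edge (6, 14)→(2, 8): d=(-4,-6) top-left  bias=+0
  edge (2, 8)→(10, 16): d=(8,8) right/bottom  bias=-1
  edge (10, 16)→(6, 14): d=(-4,-2) top-left  bias=+0
    (0,3)@(1, 7): e=[-2,0,18] → ·  [on edge]
    (1,4)@(3, 9): e=[2,0,14] → ·  [on edge]
    (2,5)@(5, 11): e=[6,0,10] → ·  [on edge]
    (3,6)@(7, 13): e=[10,0,6] → ·  [on edge]
    (4,7)@(9, 15): e=[14,0,2] → ·  [on edge]
    (5,8)@(11, 17): e=[18,0,-2] → ·  [on edge]
    (6,9)@(13, 19): e=[22,0,-6] → ·  [on edge]
  covered (0 px):
    · · · · · · ·
    · · · · · · ·
    · · · · · · ·
    · · · · · · ·
    · · · · · · ·
    · · · · · · ·
    · · · · · · ·
    · · · · · · ·
    · · · · · · ·
    · · · · · · ·
    · · · · · · ·
    · · · · · · ·
T3:
  2·area = 156  (B↔C swapped to make it positive)
  edge (6, 0)→(12, 24): d=(6,24) right/bottom  bias=-1
  edge (12, 24)→(0, 2): d=(-12,-22) top-left  bias=+0
  edge (0, 2)→(6, 0): d=(6,-2) top-left  bias=+0
    (1,0)@(3, 1): e=[78,78,0] → █  [on edge]
    (2,0)@(5, 1): e=[30,122,4] → █
    (3,0)@(7, 1): e=[-18,166,8] → ·
    (0,1)@(1, 3): e=[138,10,8] → █
    (3,1)@(7, 3): e=[-6,142,20] → ·
    (0,2)@(1, 5): e=[150,-14,20] → ·
    (1,2)@(3, 5): e=[102,30,24] → █
    (3,2)@(7, 5): e=[6,118,32] → █
    (4,2)@(9, 5): e=[-42,162,36] → ·
    (1,3)@(3, 7): e=[114,6,36] → █
    (4,3)@(9, 7): e=[-30,138,48] → ·
    (1,4)@(3, 9): e=[126,-18,48] → ·
  covered (20 px):
    · █ █ · · · ·
    █ █ █ · · · ·
    · █ █ █ · · ·
    · █ █ █ · · ·
    · · █ █ · · ·
    · · █ █ · · ·
    · · · █ █ · ·
    · · · · █ · ·
    · · · · █ · ·
    · · · · · · ·
    · · · · · █ ·
    · · · · · · ·

Final: 40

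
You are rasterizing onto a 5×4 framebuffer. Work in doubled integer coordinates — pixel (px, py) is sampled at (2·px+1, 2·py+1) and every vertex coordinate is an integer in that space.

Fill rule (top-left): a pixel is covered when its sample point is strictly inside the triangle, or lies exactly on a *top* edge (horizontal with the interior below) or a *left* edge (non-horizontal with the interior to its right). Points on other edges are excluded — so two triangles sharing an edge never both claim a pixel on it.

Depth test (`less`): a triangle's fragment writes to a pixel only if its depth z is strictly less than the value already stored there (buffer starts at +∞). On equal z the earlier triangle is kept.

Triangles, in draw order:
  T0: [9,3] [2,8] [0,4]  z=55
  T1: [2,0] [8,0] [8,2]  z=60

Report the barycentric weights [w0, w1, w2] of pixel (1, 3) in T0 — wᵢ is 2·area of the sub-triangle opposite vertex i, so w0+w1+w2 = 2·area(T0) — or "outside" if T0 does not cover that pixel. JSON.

T0:
  2·area = 38
  edge (9, 3)→(2, 8): d=(-7,5) right/bottom  bias=-1
  edge (2, 8)→(0, 4): d=(-2,-4) top-left  bias=+0
  edge (0, 4)→(9, 3): d=(9,-1) top-left  bias=+0
    (4,1)@(9, 3): e=[0,38,0] → ·  [on edge]
    (0,2)@(1, 5): e=[26,2,10] → █
    (1,2)@(3, 5): e=[16,10,12] → █
    (2,2)@(5, 5): e=[6,18,14] → █
    (3,2)@(7, 5): e=[-4,26,16] → ·
    (0,3)@(1, 7): e=[12,-2,28] → ·
    (1,3)@(3, 7): e=[2,6,30] → █
    (2,3)@(5, 7): e=[-8,14,32] → ·
  covered (4 px):
    · · · · ·
    · · · · ·
    █ █ █ · ·
    · █ · · ·
T1:
  2·area = 12
  edge (2, 0)→(8, 0): d=(6,0) top-left  bias=+0
  edge (8, 0)→(8, 2): d=(0,2) right/bottom  bias=-1
  edge (8, 2)→(2, 0): d=(-6,-2) top-left  bias=+0
    (2,0)@(5, 1): e=[6,6,0] → █  [on edge]
    (3,0)@(7, 1): e=[6,2,4] → █
    (4,0)@(9, 1): e=[6,-2,8] → ·
    (2,1)@(5, 3): e=[18,6,-12] → ·
    (3,1)@(7, 3): e=[18,2,-8] → ·
  covered (2 px):
    · · █ █ ·
    · · · · ·
    · · · · ·
    · · · · ·

Result: [6,30,2]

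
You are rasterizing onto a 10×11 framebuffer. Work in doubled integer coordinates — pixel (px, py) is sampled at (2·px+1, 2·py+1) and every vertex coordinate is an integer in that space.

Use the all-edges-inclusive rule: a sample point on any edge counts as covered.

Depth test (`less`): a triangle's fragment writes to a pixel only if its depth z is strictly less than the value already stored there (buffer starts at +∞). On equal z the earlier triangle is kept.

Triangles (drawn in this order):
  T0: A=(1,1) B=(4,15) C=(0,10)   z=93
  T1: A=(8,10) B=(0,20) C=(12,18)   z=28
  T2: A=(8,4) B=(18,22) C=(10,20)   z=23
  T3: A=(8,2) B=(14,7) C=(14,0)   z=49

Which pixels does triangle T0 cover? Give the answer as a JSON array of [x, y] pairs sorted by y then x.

T0:
  2·area = 41
  edge (1, 1)→(4, 15): d=(3,14) inclusive
  edge (4, 15)→(0, 10): d=(-4,-5) inclusive
  edge (0, 10)→(1, 1): d=(1,-9) inclusive
    (0,0)@(1, 1): e=[0,41,0] → #  [on edge]
    (1,0)@(3, 1): e=[-28,51,18] → ·
    (0,1)@(1, 3): e=[6,33,2] → #
    (1,1)@(3, 3): e=[-22,43,20] → ·
    (0,2)@(1, 5): e=[12,25,4] → #
    (1,2)@(3, 5): e=[-16,35,22] → ·
    (0,3)@(1, 7): e=[18,17,6] → #
    (1,3)@(3, 7): e=[-10,27,24] → ·
    (0,4)@(1, 9): e=[24,9,8] → #
    (1,4)@(3, 9): e=[-4,19,26] → ·
    (0,5)@(1, 11): e=[30,1,10] → #
    (1,5)@(3, 11): e=[2,11,28] → #
  covered (8 px):
    # · · · · · · · · ·
    # · · · · · · · · ·
    # · · · · · · · · ·
    # · · · · · · · · ·
    # · · · · · · · · ·
    # # · · · · · · · ·
    · # · · · · · · · ·
    · · · · · · · · · ·
    · · · · · · · · · ·
    · · · · · · · · · ·
    · · · · · · · · · ·
T1:
  2·area = 104  (B↔C swapped to make it positive)
  edge (8, 10)→(12, 18): d=(4,8) inclusive
  edge (12, 18)→(0, 20): d=(-12,2) inclusive
  edge (0, 20)→(8, 10): d=(8,-10) inclusive
    (3,6)@(7, 13): e=[20,70,14] → #
    (4,6)@(9, 13): e=[4,66,34] → #
    (5,6)@(11, 13): e=[-12,62,54] → ·
    (2,7)@(5, 15): e=[44,50,10] → #
    (5,7)@(11, 15): e=[-4,38,70] → ·
    (1,8)@(3, 17): e=[68,30,6] → #
    (5,8)@(11, 17): e=[4,14,86] → #
    (6,8)@(13, 17): e=[-12,10,106] → ·
    (0,9)@(1, 19): e=[92,10,2] → #
    (3,9)@(7, 19): e=[44,-2,62] → ·
    (4,9)@(9, 19): e=[28,-6,82] → ·
    (5,9)@(11, 19): e=[12,-10,102] → ·
  covered (13 px):
    · · · · · · · · · ·
    · · · · · · · · · ·
    · · · · · · · · · ·
    · · · · · · · · · ·
    · · · · · · · · · ·
    · · · · · · · · · ·
    · · · # # · · · · ·
    · · # # # · · · · ·
    · # # # # # · · · ·
    # # # · · · · · · ·
    · · · · · · · · · ·
T2:
  2·area = 124
  edge (8, 4)→(18, 22): d=(10,18) inclusive
  edge (18, 22)→(10, 20): d=(-8,-2) inclusive
  edge (10, 20)→(8, 4): d=(-2,-16) inclusive
    (4,3)@(9, 7): e=[12,102,10] → #
    (5,3)@(11, 7): e=[-24,106,42] → ·
    (4,4)@(9, 9): e=[32,86,6] → #
    (5,4)@(11, 9): e=[-4,90,38] → ·
    (4,5)@(9, 11): e=[52,70,2] → #
    (5,5)@(11, 11): e=[16,74,34] → #
    (6,5)@(13, 11): e=[-20,78,66] → ·
    (4,6)@(9, 13): e=[72,54,-2] → ·
    (5,6)@(11, 13): e=[36,58,30] → #
    (6,6)@(13, 13): e=[0,62,62] → #  [on edge]
    (7,6)@(15, 13): e=[-36,66,94] → ·
    (5,7)@(11, 15): e=[56,42,26] → #
  covered (16 px):
    · · · · · · · · · ·
    · · · · · · · · · ·
    · · · · · · · · · ·
    · · · · # · · · · ·
    · · · · # · · · · ·
    · · · · # # · · · ·
    · · · · · # # · · ·
    · · · · · # # · · ·
    · · · · · # # # · ·
    · · · · · # # # · ·
    · · · · · · · # # ·
T3:
  2·area = 42  (B↔C swapped to make it positive)
  edge (8, 2)→(14, 0): d=(6,-2) inclusive
  edge (14, 0)→(14, 7): d=(0,7) inclusive
  edge (14, 7)→(8, 2): d=(-6,-5) inclusive
    (5,0)@(11, 1): e=[0,21,21] → #  [on edge]
    (6,0)@(13, 1): e=[4,7,31] → #
    (7,0)@(15, 1): e=[8,-7,41] → ·
    (2,1)@(5, 3): e=[0,63,-21] → ·  [on edge]
    (5,1)@(11, 3): e=[12,21,9] → #
    (7,1)@(15, 3): e=[20,-7,29] → ·
    (5,2)@(11, 5): e=[24,21,-3] → ·
    (6,2)@(13, 5): e=[28,7,7] → #
    (7,2)@(15, 5): e=[32,-7,17] → ·
    (6,3)@(13, 7): e=[40,7,-5] → ·
  covered (5 px):
    · · · · · # # · · ·
    · · · · · # # · · ·
    · · · · · · # · · ·
    · · · · · · · · · ·
    · · · · · · · · · ·
    · · · · · · · · · ·
    · · · · · · · · · ·
    · · · · · · · · · ·
    · · · · · · · · · ·
    · · · · · · · · · ·
    · · · · · · · · · ·

Final: [[0,0],[0,1],[0,2],[0,3],[0,4],[0,5],[1,5],[1,6]]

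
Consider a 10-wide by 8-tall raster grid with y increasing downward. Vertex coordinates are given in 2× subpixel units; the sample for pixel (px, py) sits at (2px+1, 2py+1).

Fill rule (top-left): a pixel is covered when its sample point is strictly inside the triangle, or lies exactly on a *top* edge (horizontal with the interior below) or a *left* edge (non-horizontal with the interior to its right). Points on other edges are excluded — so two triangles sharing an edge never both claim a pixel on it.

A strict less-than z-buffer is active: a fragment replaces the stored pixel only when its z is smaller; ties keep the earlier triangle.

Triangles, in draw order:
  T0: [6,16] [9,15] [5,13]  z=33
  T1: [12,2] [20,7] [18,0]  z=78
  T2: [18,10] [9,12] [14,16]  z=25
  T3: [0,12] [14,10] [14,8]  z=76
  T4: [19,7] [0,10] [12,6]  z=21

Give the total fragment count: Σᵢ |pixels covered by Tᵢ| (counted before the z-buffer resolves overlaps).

T0:
  2·area = 10  (B↔C swapped to make it positive)
  edge (6, 16)→(5, 13): d=(-1,-3) top-left  bias=+0
  edge (5, 13)→(9, 15): d=(4,2) right/bottom  bias=-1
  edge (9, 15)→(6, 16): d=(-3,1) right/bottom  bias=-1
    (0,0)@(1, 1): e=[0,-40,50] → .  [on edge]
    (1,3)@(3, 7): e=[0,-20,30] → .  [on edge]
    (0,5)@(1, 11): e=[-10,0,20] → .  [on edge]
    (2,6)@(5, 13): e=[0,0,10] → .  [on edge]
    (7,6)@(15, 13): e=[30,-20,0] → .  [on edge]
    (3,7)@(7, 15): e=[4,4,2] → X
    (4,7)@(9, 15): e=[10,0,0] → .  [on edge]
  covered (1 px):
    . . . . . . . . . .
    . . . . . . . . . .
    . . . . . . . . . .
    . . . . . . . . . .
    . . . . . . . . . .
    . . . . . . . . . .
    . . . . . . . . . .
    . . . X . . . . . .
T1:
  2·area = 46  (B↔C swapped to make it positive)
  edge (12, 2)→(18, 0): d=(6,-2) top-left  bias=+0
  edge (18, 0)→(20, 7): d=(2,7) right/bottom  bias=-1
  edge (20, 7)→(12, 2): d=(-8,-5) top-left  bias=+0
    (7,0)@(15, 1): e=[0,23,23] → X  [on edge]
    (8,0)@(17, 1): e=[4,9,33] → X
    (9,0)@(19, 1): e=[8,-5,43] → .
    (4,1)@(9, 3): e=[0,69,-23] → .  [on edge]
    (7,1)@(15, 3): e=[12,27,7] → X
    (9,1)@(19, 3): e=[20,-1,27] → .
    (1,2)@(3, 5): e=[0,115,-69] → .  [on edge]
    (7,2)@(15, 5): e=[24,31,-9] → .
    (8,2)@(17, 5): e=[28,17,1] → X
    (9,2)@(19, 5): e=[32,3,11] → X
    (8,3)@(17, 7): e=[40,21,-15] → .
    (9,3)@(19, 7): e=[44,7,-5] → .
  covered (6 px):
    . . . . . . . X X .
    . . . . . . . X X .
    . . . . . . . . X X
    . . . . . . . . . .
    . . . . . . . . . .
    . . . . . . . . . .
    . . . . . . . . . .
    . . . . . . . . . .
T2:
  2·area = 46  (B↔C swapped to make it positive)
  edge (18, 10)→(14, 16): d=(-4,6) right/bottom  bias=-1
  edge (14, 16)→(9, 12): d=(-5,-4) top-left  bias=+0
  edge (9, 12)→(18, 10): d=(9,-2) top-left  bias=+0
    (7,5)@(15, 11): e=[14,29,3] → X
    (8,5)@(17, 11): e=[2,37,7] → X
    (9,5)@(19, 11): e=[-10,45,11] → .
    (5,6)@(11, 13): e=[30,3,13] → X
    (6,6)@(13, 13): e=[18,11,17] → X
    (8,6)@(17, 13): e=[-6,27,25] → .
    (5,7)@(11, 15): e=[22,-7,31] → .
    (6,7)@(13, 15): e=[10,1,35] → X
    (7,7)@(15, 15): e=[-2,9,39] → .
  covered (6 px):
    . . . . . . . . . .
    . . . . . . . . . .
    . . . . . . . . . .
    . . . . . . . . . .
    . . . . . . . . . .
    . . . . . . . X X .
    . . . . . X X X . .
    . . . . . . X . . .
T3:
  2·area = 28  (B↔C swapped to make it positive)
  edge (0, 12)→(14, 8): d=(14,-4) top-left  bias=+0
  edge (14, 8)→(14, 10): d=(0,2) right/bottom  bias=-1
  edge (14, 10)→(0, 12): d=(-14,2) right/bottom  bias=-1
    (5,4)@(11, 9): e=[2,6,20] → X
    (6,4)@(13, 9): e=[10,2,16] → X
    (7,4)@(15, 9): e=[18,-2,12] → .
    (2,5)@(5, 11): e=[6,18,4] → X
    (3,5)@(7, 11): e=[14,14,0] → .  [on edge]
    (5,5)@(11, 11): e=[30,6,-8] → .
    (6,5)@(13, 11): e=[38,2,-12] → .
    (2,6)@(5, 13): e=[34,18,-24] → .
  covered (3 px):
    . . . . . . . . . .
    . . . . . . . . . .
    . . . . . . . . . .
    . . . . . . . . . .
    . . . . . X X . . .
    . . X . . . . . . .
    . . . . . . . . . .
    . . . . . . . . . .
T4:
  2·area = 40
  edge (19, 7)→(0, 10): d=(-19,3) right/bottom  bias=-1
  edge (0, 10)→(12, 6): d=(12,-4) top-left  bias=+0
  edge (12, 6)→(19, 7): d=(7,1) right/bottom  bias=-1
    (2,2)@(5, 5): e=[80,-40,0] → .  [on edge]
    (7,2)@(15, 5): e=[50,0,-10] → .  [on edge]
    (4,3)@(9, 7): e=[30,0,10] → X  [on edge]
    (5,3)@(11, 7): e=[24,8,8] → X
    (6,3)@(13, 7): e=[18,16,6] → X
    (7,3)@(15, 7): e=[12,24,4] → X
    (8,3)@(17, 7): e=[6,32,2] → X
    (9,3)@(19, 7): e=[0,40,0] → .  [on edge]
    (1,4)@(3, 9): e=[10,0,30] → X  [on edge]
    (2,4)@(5, 9): e=[4,8,28] → X
    (3,4)@(7, 9): e=[-2,16,26] → .
    (4,4)@(9, 9): e=[-8,24,24] → .
  covered (7 px):
    . . . . . . . . . .
    . . . . . . . . . .
    . . . . . . . . . .
    . . . . X X X X X .
    . X X . . . . . . .
    . . . . . . . . . .
    . . . . . . . . . .
    . . . . . . . . . .

Result: 23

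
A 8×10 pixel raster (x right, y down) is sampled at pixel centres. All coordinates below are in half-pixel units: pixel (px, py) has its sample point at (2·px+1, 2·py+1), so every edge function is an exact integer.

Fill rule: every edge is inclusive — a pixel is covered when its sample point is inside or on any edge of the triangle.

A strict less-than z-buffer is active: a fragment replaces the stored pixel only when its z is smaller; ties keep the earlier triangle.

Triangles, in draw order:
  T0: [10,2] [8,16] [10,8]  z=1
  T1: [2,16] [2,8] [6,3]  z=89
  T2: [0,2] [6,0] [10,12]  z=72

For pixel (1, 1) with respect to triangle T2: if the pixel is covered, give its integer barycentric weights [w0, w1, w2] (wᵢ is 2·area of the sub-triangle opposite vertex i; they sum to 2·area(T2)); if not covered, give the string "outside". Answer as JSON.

T0:
  2·area = 12  (B↔C swapped to make it positive)
  edge (10, 2)→(10, 8): d=(0,6) inclusive
  edge (10, 8)→(8, 16): d=(-2,8) inclusive
  edge (8, 16)→(10, 2): d=(2,-14) inclusive
    (4,4)@(9, 9): e=[6,6,0] → #  [on edge]
    (5,4)@(11, 9): e=[-6,-10,28] → ·
    (4,5)@(9, 11): e=[6,2,4] → #
    (5,5)@(11, 11): e=[-6,-14,32] → ·
    (4,6)@(9, 13): e=[6,-2,8] → ·
  covered (2 px):
    · · · · · · · ·
    · · · · · · · ·
    · · · · · · · ·
    · · · · · · · ·
    · · · · # · · ·
    · · · · # · · ·
    · · · · · · · ·
    · · · · · · · ·
    · · · · · · · ·
    · · · · · · · ·
T1:
  2·area = 32
  edge (2, 16)→(2, 8): d=(0,-8) inclusive
  edge (2, 8)→(6, 3): d=(4,-5) inclusive
  edge (6, 3)→(2, 16): d=(-4,13) inclusive
    (2,2)@(5, 5): e=[24,3,5] → #
    (3,2)@(7, 5): e=[40,13,-21] → ·
    (1,3)@(3, 7): e=[8,1,23] → #
    (2,3)@(5, 7): e=[24,11,-3] → ·
    (1,4)@(3, 9): e=[8,9,15] → #
    (2,4)@(5, 9): e=[24,19,-11] → ·
    (1,5)@(3, 11): e=[8,17,7] → #
    (2,5)@(5, 11): e=[24,27,-19] → ·
    (1,6)@(3, 13): e=[8,25,-1] → ·
  covered (4 px):
    · · · · · · · ·
    · · · · · · · ·
    · · # · · · · ·
    · # · · · · · ·
    · # · · · · · ·
    · # · · · · · ·
    · · · · · · · ·
    · · · · · · · ·
    · · · · · · · ·
    · · · · · · · ·
T2:
  2·area = 80
  edge (0, 2)→(6, 0): d=(6,-2) inclusive
  edge (6, 0)→(10, 12): d=(4,12) inclusive
  edge (10, 12)→(0, 2): d=(-10,-10) inclusive
    (1,0)@(3, 1): e=[0,40,40] → #  [on edge]
    (2,0)@(5, 1): e=[4,16,60] → #
    (3,0)@(7, 1): e=[8,-8,80] → ·
    (0,1)@(1, 3): e=[8,72,0] → #  [on edge]
    (3,1)@(7, 3): e=[20,0,60] → #  [on edge]
    (4,1)@(9, 3): e=[24,-24,80] → ·
    (0,2)@(1, 5): e=[20,80,-20] → ·
    (1,2)@(3, 5): e=[24,56,0] → #  [on edge]
    (4,2)@(9, 5): e=[36,-16,60] → ·
    (1,3)@(3, 7): e=[36,64,-20] → ·
    (2,3)@(5, 7): e=[40,40,0] → #  [on edge]
    (4,3)@(9, 7): e=[48,-8,40] → ·
    (3,4)@(7, 9): e=[56,24,0] → #  [on edge]
    (4,4)@(9, 9): e=[60,0,20] → #  [on edge]
    (4,5)@(9, 11): e=[72,8,0] → #  [on edge]
    (5,6)@(11, 13): e=[88,-8,0] → ·  [on edge]
    (5,7)@(11, 15): e=[100,0,-20] → ·  [on edge]
    (6,7)@(13, 15): e=[104,-24,0] → ·  [on edge]
    (7,8)@(15, 17): e=[120,-40,0] → ·  [on edge]
  covered (14 px):
    · # # · · · · ·
    # # # # · · · ·
    · # # # · · · ·
    · · # # · · · ·
    · · · # # · · ·
    · · · · # · · ·
    · · · · · · · ·
    · · · · · · · ·
    · · · · · · · ·
    · · · · · · · ·

Answer: [48,20,12]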